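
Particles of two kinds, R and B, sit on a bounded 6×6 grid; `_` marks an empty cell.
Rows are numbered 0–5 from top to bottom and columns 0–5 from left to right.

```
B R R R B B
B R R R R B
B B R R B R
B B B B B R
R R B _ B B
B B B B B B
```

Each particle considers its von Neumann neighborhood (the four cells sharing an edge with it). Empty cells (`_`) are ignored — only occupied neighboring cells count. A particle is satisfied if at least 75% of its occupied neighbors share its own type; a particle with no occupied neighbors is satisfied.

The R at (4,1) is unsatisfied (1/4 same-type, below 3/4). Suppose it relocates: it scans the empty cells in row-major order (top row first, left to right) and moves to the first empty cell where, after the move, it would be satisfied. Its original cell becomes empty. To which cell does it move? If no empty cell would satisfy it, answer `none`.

Vacating (4,1). Empty cells in order:
  (4,3): 0/4 same-type → still unsatisfied.

none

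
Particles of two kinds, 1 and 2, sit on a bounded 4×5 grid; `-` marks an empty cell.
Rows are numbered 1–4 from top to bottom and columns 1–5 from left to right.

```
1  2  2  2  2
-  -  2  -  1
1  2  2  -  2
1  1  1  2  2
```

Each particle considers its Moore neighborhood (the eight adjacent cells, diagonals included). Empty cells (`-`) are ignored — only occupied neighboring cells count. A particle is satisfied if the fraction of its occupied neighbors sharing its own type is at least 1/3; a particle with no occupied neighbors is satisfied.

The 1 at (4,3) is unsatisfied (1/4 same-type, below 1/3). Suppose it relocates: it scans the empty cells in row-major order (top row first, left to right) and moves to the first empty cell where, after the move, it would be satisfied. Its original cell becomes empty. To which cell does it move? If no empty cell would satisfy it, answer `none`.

(2,1)

Vacating (4,3). Empty cells in order:
  (2,1): 2/4 same-type → satisfied — stop here.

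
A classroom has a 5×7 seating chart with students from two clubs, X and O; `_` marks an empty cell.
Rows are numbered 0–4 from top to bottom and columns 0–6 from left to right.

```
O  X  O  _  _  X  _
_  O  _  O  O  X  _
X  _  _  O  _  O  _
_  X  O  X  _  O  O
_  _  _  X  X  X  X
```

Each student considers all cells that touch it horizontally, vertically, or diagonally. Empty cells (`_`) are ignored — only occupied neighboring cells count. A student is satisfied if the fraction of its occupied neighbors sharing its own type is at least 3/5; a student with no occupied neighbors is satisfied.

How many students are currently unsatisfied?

(0,0)O 1/2 not
(0,1)X 0/3 not
(0,2)O 2/3 satisfied
(0,5)X 1/2 not
(1,1)O 2/4 not
(1,3)O 3/3 satisfied
(1,4)O 3/5 satisfied
(1,5)X 1/3 not
(2,0)X 1/2 not
(2,3)O 3/4 satisfied
(2,5)O 3/4 satisfied
(3,1)X 1/2 not
(3,2)O 1/4 not
(3,3)X 2/4 not
(3,5)O 2/5 not
(3,6)O 2/4 not
(4,3)X 2/3 satisfied
(4,4)X 3/4 satisfied
(4,5)X 2/4 not
(4,6)X 1/3 not
Unsatisfied: (0,0), (0,1), (0,5), (1,1), (1,5), (2,0), (3,1), (3,2), (3,3), (3,5), (3,6), (4,5), (4,6) — 13 in total.

13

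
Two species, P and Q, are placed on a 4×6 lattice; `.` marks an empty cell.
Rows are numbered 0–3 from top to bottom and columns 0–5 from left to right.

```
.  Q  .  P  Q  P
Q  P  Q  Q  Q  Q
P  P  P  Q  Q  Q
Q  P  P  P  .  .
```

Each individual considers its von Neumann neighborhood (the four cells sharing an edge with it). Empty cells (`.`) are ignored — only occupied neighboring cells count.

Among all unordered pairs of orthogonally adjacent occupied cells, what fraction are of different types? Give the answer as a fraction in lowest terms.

13/29

Scan each occupied cell's neighbors to the right and below so each pair is counted once.
Row 0: Q(0,1)–P(1,1)≠ P(0,3)–Q(0,4)≠ P(0,3)–Q(1,3)≠ Q(0,4)–P(0,5)≠ Q(0,4)–Q(1,4)= P(0,5)–Q(1,5)≠  → 5/6 unlike.
Row 1: Q(1,0)–P(1,1)≠ Q(1,0)–P(2,0)≠ P(1,1)–Q(1,2)≠ P(1,1)–P(2,1)= Q(1,2)–Q(1,3)= Q(1,2)–P(2,2)≠ Q(1,3)–Q(1,4)= Q(1,3)–Q(2,3)= Q(1,4)–Q(1,5)= Q(1,4)–Q(2,4)= Q(1,5)–Q(2,5)=  → 4/11 unlike.
Row 2: P(2,0)–P(2,1)= P(2,0)–Q(3,0)≠ P(2,1)–P(2,2)= P(2,1)–P(3,1)= P(2,2)–Q(2,3)≠ P(2,2)–P(3,2)= Q(2,3)–Q(2,4)= Q(2,3)–P(3,3)≠ Q(2,4)–Q(2,5)=  → 3/9 unlike.
Row 3: Q(3,0)–P(3,1)≠ P(3,1)–P(3,2)= P(3,2)–P(3,3)=  → 1/3 unlike.
Total adjacent occupied pairs: 29; unlike-type pairs: 13.
13/29 is already in lowest terms.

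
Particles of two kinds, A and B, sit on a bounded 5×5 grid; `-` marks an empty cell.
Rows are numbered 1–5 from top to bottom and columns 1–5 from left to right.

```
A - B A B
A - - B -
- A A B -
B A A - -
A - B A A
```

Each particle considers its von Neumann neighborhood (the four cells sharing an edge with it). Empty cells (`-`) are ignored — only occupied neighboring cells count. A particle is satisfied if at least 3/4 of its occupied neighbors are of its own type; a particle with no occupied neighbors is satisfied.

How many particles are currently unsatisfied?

(1,1)A 1/1 ✓
(1,3)B 0/1 ✗
(1,4)A 0/3 ✗
(1,5)B 0/1 ✗
(2,1)A 1/1 ✓
(2,4)B 1/2 ✗
(3,2)A 2/2 ✓
(3,3)A 2/3 ✗
(3,4)B 1/2 ✗
(4,1)B 0/2 ✗
(4,2)A 2/3 ✗
(4,3)A 2/3 ✗
(5,1)A 0/1 ✗
(5,3)B 0/2 ✗
(5,4)A 1/2 ✗
(5,5)A 1/1 ✓
Unsatisfied: (1,3), (1,4), (1,5), (2,4), (3,3), (3,4), (4,1), (4,2), (4,3), (5,1), (5,3), (5,4) — 12 in total.

12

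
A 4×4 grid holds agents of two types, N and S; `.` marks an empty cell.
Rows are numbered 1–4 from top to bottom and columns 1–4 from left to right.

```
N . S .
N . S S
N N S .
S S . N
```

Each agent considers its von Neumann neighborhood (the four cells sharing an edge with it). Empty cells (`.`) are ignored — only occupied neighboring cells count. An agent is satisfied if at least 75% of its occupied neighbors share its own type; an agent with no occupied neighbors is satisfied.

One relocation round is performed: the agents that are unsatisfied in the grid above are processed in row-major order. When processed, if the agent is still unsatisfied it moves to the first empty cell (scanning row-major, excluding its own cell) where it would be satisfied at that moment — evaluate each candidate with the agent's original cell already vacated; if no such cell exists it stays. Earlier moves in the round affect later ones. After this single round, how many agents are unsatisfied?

Initially unsatisfied (in order): (3,1), (3,2), (3,3), (4,1), (4,2).
  (3,1): no empty cell satisfies it; stays.
  (3,2): no empty cell satisfies it; stays.
  (3,3) → (1,4).
  (4,1): no empty cell satisfies it; stays.
  (4,2): no empty cell satisfies it; stays.
Resulting grid:
N . S S
N . S S
N N . .
S S . N
Unsatisfied now: (3,1), (3,2), (4,1), (4,2).

4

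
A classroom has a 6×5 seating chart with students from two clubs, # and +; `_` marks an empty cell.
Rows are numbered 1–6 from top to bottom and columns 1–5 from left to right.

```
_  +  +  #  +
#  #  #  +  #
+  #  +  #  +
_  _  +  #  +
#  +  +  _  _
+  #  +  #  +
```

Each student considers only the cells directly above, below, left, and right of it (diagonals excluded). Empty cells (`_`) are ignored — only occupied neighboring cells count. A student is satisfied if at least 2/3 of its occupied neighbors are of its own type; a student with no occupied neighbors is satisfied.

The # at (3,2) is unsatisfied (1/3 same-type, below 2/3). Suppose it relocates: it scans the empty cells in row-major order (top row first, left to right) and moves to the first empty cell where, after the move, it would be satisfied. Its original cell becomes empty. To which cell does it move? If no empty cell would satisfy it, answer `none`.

(5,4)

Vacating (3,2). Empty cells in order:
  (1,1): 1/2 same-type → still unsatisfied.
  (4,1): 1/2 same-type → still unsatisfied.
  (4,2): 0/2 same-type → still unsatisfied.
  (5,4): 2/3 same-type → satisfied — stop here.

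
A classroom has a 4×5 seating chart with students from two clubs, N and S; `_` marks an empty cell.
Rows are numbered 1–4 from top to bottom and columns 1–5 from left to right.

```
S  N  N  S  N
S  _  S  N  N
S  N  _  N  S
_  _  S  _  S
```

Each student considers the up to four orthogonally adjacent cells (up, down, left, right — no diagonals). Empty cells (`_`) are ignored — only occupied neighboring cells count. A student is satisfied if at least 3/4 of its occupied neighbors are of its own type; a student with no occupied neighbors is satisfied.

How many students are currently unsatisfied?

12

(1,1)S 1/2 ✗
(1,2)N 1/2 ✗
(1,3)N 1/3 ✗
(1,4)S 0/3 ✗
(1,5)N 1/2 ✗
(2,1)S 2/2 ✓
(2,3)S 0/2 ✗
(2,4)N 2/4 ✗
(2,5)N 2/3 ✗
(3,1)S 1/2 ✗
(3,2)N 0/1 ✗
(3,4)N 1/2 ✗
(3,5)S 1/3 ✗
(4,3)S 0/0 ✓
(4,5)S 1/1 ✓
Unsatisfied: (1,1), (1,2), (1,3), (1,4), (1,5), (2,3), (2,4), (2,5), (3,1), (3,2), (3,4), (3,5) — 12 in total.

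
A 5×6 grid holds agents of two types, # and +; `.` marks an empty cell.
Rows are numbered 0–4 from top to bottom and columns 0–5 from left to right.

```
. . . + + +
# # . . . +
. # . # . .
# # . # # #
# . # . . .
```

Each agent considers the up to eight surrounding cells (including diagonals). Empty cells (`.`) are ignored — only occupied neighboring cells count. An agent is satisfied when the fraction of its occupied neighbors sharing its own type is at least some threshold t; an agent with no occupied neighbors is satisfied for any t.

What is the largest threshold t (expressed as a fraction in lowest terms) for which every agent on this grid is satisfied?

1/1

(0,3)+ 1/1
(0,4)+ 3/3
(0,5)+ 2/2
(1,0)# 2/2
(1,1)# 2/2
(1,5)+ 2/2
(2,1)# 4/4
(2,3)# 2/2
(3,0)# 3/3
(3,1)# 4/4
(3,3)# 3/3
(3,4)# 3/3
(3,5)# 1/1
(4,0)# 2/2
(4,2)# 2/2
The smallest same-type fraction is 1/1 at (0,3), which reduces to 1/1. Any threshold above that leaves this agent unsatisfied.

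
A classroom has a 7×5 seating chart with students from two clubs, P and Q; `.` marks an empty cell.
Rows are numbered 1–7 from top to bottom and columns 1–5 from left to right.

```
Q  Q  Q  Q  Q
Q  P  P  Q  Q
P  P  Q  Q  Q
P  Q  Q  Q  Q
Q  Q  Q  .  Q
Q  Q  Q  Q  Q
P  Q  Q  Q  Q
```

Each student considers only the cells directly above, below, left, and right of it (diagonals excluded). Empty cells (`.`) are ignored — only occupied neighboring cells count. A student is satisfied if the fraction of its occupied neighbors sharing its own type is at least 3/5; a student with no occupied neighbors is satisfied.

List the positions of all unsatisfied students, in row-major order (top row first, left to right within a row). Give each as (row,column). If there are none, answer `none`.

(1,1)Q 2/2 ok
(1,2)Q 2/3 ok
(1,3)Q 2/3 ok
(1,4)Q 3/3 ok
(1,5)Q 2/2 ok
(2,1)Q 1/3 unhappy
(2,2)P 2/4 unhappy
(2,3)P 1/4 unhappy
(2,4)Q 3/4 ok
(2,5)Q 3/3 ok
(3,1)P 2/3 ok
(3,2)P 2/4 unhappy
(3,3)Q 2/4 unhappy
(3,4)Q 4/4 ok
(3,5)Q 3/3 ok
(4,1)P 1/3 unhappy
(4,2)Q 2/4 unhappy
(4,3)Q 4/4 ok
(4,4)Q 3/3 ok
(4,5)Q 3/3 ok
(5,1)Q 2/3 ok
(5,2)Q 4/4 ok
(5,3)Q 3/3 ok
(5,5)Q 2/2 ok
(6,1)Q 2/3 ok
(6,2)Q 4/4 ok
(6,3)Q 4/4 ok
(6,4)Q 3/3 ok
(6,5)Q 3/3 ok
(7,1)P 0/2 unhappy
(7,2)Q 2/3 ok
(7,3)Q 3/3 ok
(7,4)Q 3/3 ok
(7,5)Q 2/2 ok

(2,1), (2,2), (2,3), (3,2), (3,3), (4,1), (4,2), (7,1)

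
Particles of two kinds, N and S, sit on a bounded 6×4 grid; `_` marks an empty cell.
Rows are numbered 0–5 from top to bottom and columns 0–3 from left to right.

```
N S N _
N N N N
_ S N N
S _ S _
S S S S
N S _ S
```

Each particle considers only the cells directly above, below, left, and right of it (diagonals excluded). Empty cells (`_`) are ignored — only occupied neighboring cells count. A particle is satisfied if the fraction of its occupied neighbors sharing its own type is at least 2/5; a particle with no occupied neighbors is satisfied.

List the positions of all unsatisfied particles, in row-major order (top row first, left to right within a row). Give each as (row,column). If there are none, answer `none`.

(0,0)N 1/2 ok
(0,1)S 0/3 unhappy
(0,2)N 1/2 ok
(1,0)N 2/2 ok
(1,1)N 2/4 ok
(1,2)N 4/4 ok
(1,3)N 2/2 ok
(2,1)S 0/2 unhappy
(2,2)N 2/4 ok
(2,3)N 2/2 ok
(3,0)S 1/1 ok
(3,2)S 1/2 ok
(4,0)S 2/3 ok
(4,1)S 3/3 ok
(4,2)S 3/3 ok
(4,3)S 2/2 ok
(5,0)N 0/2 unhappy
(5,1)S 1/2 ok
(5,3)S 1/1 ok

(0,1), (2,1), (5,0)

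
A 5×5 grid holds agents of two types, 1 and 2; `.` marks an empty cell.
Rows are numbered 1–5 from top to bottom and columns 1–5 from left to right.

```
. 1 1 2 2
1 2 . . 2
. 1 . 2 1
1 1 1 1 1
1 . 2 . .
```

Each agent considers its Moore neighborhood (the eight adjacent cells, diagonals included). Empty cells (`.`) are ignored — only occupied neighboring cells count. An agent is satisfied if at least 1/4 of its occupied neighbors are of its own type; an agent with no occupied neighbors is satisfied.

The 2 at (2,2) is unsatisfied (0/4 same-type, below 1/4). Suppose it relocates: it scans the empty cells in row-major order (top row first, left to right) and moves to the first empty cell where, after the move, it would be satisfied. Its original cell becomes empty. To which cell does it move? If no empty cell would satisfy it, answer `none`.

Vacating (2,2). Empty cells in order:
  (1,1): 0/2 same-type → still unsatisfied.
  (2,3): 2/5 same-type → satisfied — stop here.

(2,3)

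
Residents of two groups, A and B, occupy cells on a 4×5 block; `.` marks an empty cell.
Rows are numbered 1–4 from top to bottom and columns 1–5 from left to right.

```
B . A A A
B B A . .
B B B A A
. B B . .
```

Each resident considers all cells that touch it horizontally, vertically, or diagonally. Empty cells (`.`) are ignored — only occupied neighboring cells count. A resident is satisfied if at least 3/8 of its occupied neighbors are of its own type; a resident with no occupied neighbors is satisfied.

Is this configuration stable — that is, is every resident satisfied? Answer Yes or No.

Yes

Row 1: (1,1)B 2/2 ✓ · (1,3)A 2/3 ✓ · (1,4)A 3/3 ✓ · (1,5)A 1/1 ✓
Row 2: (2,1)B 4/4 ✓ · (2,2)B 5/7 ✓ · (2,3)A 3/6 ✓
Row 3: (3,1)B 4/4 ✓ · (3,2)B 6/7 ✓ · (3,3)B 4/6 ✓ · (3,4)A 2/4 ✓ · (3,5)A 1/1 ✓
Row 4: (4,2)B 4/4 ✓ · (4,3)B 3/4 ✓
All meet the threshold, so the configuration is stable.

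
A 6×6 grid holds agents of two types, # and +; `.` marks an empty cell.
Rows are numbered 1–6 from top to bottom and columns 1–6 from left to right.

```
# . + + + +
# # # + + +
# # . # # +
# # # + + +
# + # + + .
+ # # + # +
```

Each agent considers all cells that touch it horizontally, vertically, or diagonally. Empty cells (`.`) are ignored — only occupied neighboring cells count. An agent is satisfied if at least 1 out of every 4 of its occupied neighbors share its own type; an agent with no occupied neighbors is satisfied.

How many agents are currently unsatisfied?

3

(1,1)# 2/2 satisfied
(1,3)+ 2/4 satisfied
(1,4)+ 4/5 satisfied
(1,5)+ 5/5 satisfied
(1,6)+ 3/3 satisfied
(2,1)# 4/4 satisfied
(2,2)# 5/6 satisfied
(2,3)# 3/6 satisfied
(2,4)+ 4/7 satisfied
(2,5)+ 6/8 satisfied
(2,6)+ 4/5 satisfied
(3,1)# 5/5 satisfied
(3,2)# 7/7 satisfied
(3,4)# 3/7 satisfied
(3,5)# 1/8 not
(3,6)+ 4/5 satisfied
(4,1)# 4/5 satisfied
(4,2)# 6/7 satisfied
(4,3)# 4/7 satisfied
(4,4)+ 3/7 satisfied
(4,5)+ 5/7 satisfied
(4,6)+ 3/4 satisfied
(5,1)# 3/5 satisfied
(5,2)+ 1/8 not
(5,3)# 4/8 satisfied
(5,4)+ 4/8 satisfied
(5,5)+ 6/7 satisfied
(6,1)+ 1/3 satisfied
(6,2)# 3/5 satisfied
(6,3)# 2/5 satisfied
(6,4)+ 2/5 satisfied
(6,5)# 0/4 not
(6,6)+ 1/2 satisfied
Unsatisfied: (3,5), (5,2), (6,5) — 3 in total.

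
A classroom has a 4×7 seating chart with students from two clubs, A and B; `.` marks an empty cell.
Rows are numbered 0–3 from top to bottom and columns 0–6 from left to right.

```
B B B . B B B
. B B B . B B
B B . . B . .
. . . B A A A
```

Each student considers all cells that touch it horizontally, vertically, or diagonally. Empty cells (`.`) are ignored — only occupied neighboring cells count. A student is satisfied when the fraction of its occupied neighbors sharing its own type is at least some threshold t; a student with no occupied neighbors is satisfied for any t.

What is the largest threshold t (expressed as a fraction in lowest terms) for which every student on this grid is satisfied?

Row 0: (0,0)B 2/2 · (0,1)B 4/4 · (0,2)B 4/4 · (0,4)B 3/3 · (0,5)B 4/4 · (0,6)B 3/3
Row 1: (1,1)B 6/6 · (1,2)B 5/5 · (1,3)B 4/4 · (1,5)B 5/5 · (1,6)B 3/3
Row 2: (2,0)B 2/2 · (2,1)B 3/3 · (2,4)B 3/5
Row 3: (3,3)B 1/2 · (3,4)A 1/3 · (3,5)A 2/3 · (3,6)A 1/1
The smallest same-type fraction is 1/3 at (3,4), which reduces to 1/3. Any threshold above that leaves this student unsatisfied.

1/3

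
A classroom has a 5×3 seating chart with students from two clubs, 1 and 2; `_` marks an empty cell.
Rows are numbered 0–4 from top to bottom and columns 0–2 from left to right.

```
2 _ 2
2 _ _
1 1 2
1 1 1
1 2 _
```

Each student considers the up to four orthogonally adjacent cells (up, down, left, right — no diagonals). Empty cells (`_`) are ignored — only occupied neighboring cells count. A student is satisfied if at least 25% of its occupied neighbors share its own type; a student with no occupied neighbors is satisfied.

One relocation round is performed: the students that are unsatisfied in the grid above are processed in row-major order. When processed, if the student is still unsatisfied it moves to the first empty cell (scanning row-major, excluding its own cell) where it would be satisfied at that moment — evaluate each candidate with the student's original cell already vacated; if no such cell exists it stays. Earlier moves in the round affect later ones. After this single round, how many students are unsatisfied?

Initially unsatisfied (in order): (2,2), (4,1).
  (2,2) → (0,1).
  (4,1) → (1,1).
Resulting grid:
2 2 2
2 2 _
1 1 _
1 1 1
1 _ _
All satisfied now.

0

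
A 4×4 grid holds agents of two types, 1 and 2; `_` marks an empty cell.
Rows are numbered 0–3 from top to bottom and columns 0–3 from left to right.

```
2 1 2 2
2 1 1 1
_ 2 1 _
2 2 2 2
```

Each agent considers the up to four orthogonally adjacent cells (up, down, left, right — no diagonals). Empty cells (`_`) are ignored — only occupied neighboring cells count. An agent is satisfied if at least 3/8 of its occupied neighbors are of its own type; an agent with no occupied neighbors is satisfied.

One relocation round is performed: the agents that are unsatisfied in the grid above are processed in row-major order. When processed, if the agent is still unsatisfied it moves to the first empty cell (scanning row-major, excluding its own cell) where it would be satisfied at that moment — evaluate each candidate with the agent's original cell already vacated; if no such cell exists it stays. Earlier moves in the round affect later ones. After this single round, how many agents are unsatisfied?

Initially unsatisfied (in order): (0,1), (0,2), (2,1), (2,2).
  (0,1) → (2,3).
  (0,2): now satisfied by earlier moves; stays.
  (2,1) → (0,1).
  (2,2): now satisfied by earlier moves; stays.
Resulting grid:
2 2 2 2
2 1 1 1
_ _ 1 1
2 2 2 2
Unsatisfied now: (1,1).

1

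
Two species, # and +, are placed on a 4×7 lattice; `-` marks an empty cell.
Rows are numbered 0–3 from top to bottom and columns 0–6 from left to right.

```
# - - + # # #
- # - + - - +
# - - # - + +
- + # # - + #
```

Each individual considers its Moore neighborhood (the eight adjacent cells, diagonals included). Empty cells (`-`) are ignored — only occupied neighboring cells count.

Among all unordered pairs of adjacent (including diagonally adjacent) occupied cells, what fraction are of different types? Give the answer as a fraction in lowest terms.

Scan each occupied cell's neighbors to the right and below (and the two forward diagonals) so each pair is counted once.
Row 0: #(0,0)–#(1,1)= +(0,3)–#(0,4)≠ +(0,3)–+(1,3)= #(0,4)–#(0,5)= #(0,4)–+(1,3)≠ #(0,5)–#(0,6)= #(0,5)–+(1,6)≠ #(0,6)–+(1,6)≠  → 4/8 unlike.
Row 1: #(1,1)–#(2,0)= +(1,3)–#(2,3)≠ +(1,6)–+(2,6)= +(1,6)–+(2,5)=  → 1/4 unlike.
Row 2: #(2,0)–+(3,1)≠ #(2,3)–#(3,3)= #(2,3)–#(3,2)= +(2,5)–+(2,6)= +(2,5)–+(3,5)= +(2,5)–#(3,6)≠ +(2,6)–#(3,6)≠ +(2,6)–+(3,5)=  → 3/8 unlike.
Row 3: +(3,1)–#(3,2)≠ #(3,2)–#(3,3)= +(3,5)–#(3,6)≠  → 2/3 unlike.
Total adjacent occupied pairs: 23; unlike-type pairs: 10.
10/23 is already in lowest terms.

10/23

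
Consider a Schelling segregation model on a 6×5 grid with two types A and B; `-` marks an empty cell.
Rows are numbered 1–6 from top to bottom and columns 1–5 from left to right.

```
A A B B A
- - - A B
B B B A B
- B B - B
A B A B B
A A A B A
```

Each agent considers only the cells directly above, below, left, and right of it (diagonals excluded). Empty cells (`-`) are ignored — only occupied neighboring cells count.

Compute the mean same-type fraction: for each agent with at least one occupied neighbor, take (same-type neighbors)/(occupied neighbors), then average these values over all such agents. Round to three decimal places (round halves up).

(1,1)A 1/1
(1,2)A 1/2
(1,3)B 1/2
(1,4)B 1/3
(1,5)A 0/2
(2,4)A 1/3
(2,5)B 1/3
(3,1)B 1/1
(3,2)B 3/3
(3,3)B 2/3
(3,4)A 1/3
(3,5)B 2/3
(4,2)B 3/3
(4,3)B 2/3
(4,5)B 2/2
(5,1)A 1/2
(5,2)B 1/4
(5,3)A 1/4
(5,4)B 2/3
(5,5)B 2/3
(6,1)A 2/2
(6,2)A 2/3
(6,3)A 2/3
(6,4)B 1/3
(6,5)A 0/2
Sum over 25 agents: 1/1 + 1/2 + 1/2 + 1/3 + 0/2 + 1/3 + 1/3 + 1/1 + 3/3 + 2/3 + 1/3 + 2/3 + 3/3 + 2/3 + 2/2 + 1/2 + 1/4 + 1/4 + 2/3 + 2/3 + 2/2 + 2/3 + 2/3 + 1/3 + 0/2 = 43/3; mean = 43/3 ÷ 25 = 43/75 = 0.573333… → 0.573.

0.573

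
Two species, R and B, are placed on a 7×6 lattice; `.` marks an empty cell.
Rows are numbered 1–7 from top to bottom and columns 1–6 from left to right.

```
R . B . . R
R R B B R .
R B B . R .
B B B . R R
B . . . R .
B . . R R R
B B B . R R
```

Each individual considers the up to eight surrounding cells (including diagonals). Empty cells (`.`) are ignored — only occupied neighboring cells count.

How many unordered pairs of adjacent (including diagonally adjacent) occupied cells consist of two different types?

11

Scan each occupied cell's neighbors to the right and below (and the two forward diagonals) so each pair is counted once.
Row 1: R(1,1)–R(2,1)= R(1,1)–R(2,2)= B(1,3)–B(2,3)= B(1,3)–B(2,4)= B(1,3)–R(2,2)≠ R(1,6)–R(2,5)=  → 1/6 unlike.
Row 2: R(2,1)–R(2,2)= R(2,1)–R(3,1)= R(2,1)–B(3,2)≠ R(2,2)–B(2,3)≠ R(2,2)–B(3,2)≠ R(2,2)–B(3,3)≠ R(2,2)–R(3,1)= B(2,3)–B(2,4)= B(2,3)–B(3,3)= B(2,3)–B(3,2)= B(2,4)–R(2,5)≠ B(2,4)–R(3,5)≠ B(2,4)–B(3,3)= R(2,5)–R(3,5)=  → 6/14 unlike.
Row 3: R(3,1)–B(3,2)≠ R(3,1)–B(4,1)≠ R(3,1)–B(4,2)≠ B(3,2)–B(3,3)= B(3,2)–B(4,2)= B(3,2)–B(4,3)= B(3,2)–B(4,1)= B(3,3)–B(4,3)= B(3,3)–B(4,2)= R(3,5)–R(4,5)= R(3,5)–R(4,6)=  → 3/11 unlike.
Row 4: B(4,1)–B(4,2)= B(4,1)–B(5,1)= B(4,2)–B(4,3)= B(4,2)–B(5,1)= R(4,5)–R(4,6)= R(4,5)–R(5,5)= R(4,6)–R(5,5)=  → 0/7 unlike.
Row 5: B(5,1)–B(6,1)= R(5,5)–R(6,5)= R(5,5)–R(6,6)= R(5,5)–R(6,4)=  → 0/4 unlike.
Row 6: B(6,1)–B(7,1)= B(6,1)–B(7,2)= R(6,4)–R(6,5)= R(6,4)–R(7,5)= R(6,4)–B(7,3)≠ R(6,5)–R(6,6)= R(6,5)–R(7,5)= R(6,5)–R(7,6)= R(6,6)–R(7,6)= R(6,6)–R(7,5)=  → 1/10 unlike.
Row 7: B(7,1)–B(7,2)= B(7,2)–B(7,3)= R(7,5)–R(7,6)=  → 0/3 unlike.
Total adjacent occupied pairs: 55; unlike-type pairs: 11.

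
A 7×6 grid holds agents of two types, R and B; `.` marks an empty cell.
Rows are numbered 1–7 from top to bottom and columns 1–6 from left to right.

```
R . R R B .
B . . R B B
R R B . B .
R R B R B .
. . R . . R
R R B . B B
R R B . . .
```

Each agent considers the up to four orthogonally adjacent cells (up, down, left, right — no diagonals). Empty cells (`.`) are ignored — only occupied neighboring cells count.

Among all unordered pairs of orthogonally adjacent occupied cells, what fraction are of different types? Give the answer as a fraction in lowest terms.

13/30

Scan each occupied cell's neighbors to the right and below so each pair is counted once.
From row 1: 2 unlike of 5 pairs (running 2/5).
From row 2: 2 unlike of 4 pairs (running 4/9).
From row 3: 1 unlike of 6 pairs (running 5/15).
From row 4: 4 unlike of 5 pairs (running 9/20).
From row 5: 2 unlike of 2 pairs (running 11/22).
From row 6: 1 unlike of 6 pairs (running 12/28).
From row 7: 1 unlike of 2 pairs (running 13/30).
Total adjacent occupied pairs: 30; unlike-type pairs: 13.
13/30 is already in lowest terms.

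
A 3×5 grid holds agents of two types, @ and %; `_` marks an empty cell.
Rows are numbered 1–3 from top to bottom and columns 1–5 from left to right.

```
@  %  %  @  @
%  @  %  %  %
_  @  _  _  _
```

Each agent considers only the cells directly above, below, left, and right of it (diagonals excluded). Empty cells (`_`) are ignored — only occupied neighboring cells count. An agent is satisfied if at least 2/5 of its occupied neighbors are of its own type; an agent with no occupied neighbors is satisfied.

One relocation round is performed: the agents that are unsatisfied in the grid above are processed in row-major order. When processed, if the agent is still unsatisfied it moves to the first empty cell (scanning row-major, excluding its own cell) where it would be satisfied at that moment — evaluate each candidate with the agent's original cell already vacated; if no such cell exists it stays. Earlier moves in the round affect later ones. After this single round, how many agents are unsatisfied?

1

Initially unsatisfied (in order): (1,1), (1,2), (1,4), (2,1), (2,2).
  (1,1) → (3,1).
  (1,2): now satisfied by earlier moves; stays.
  (1,4) → (3,3).
  (2,1) → (1,1).
  (2,2) → (2,1).
Resulting grid:
% % % _ @
@ _ % % %
@ @ @ _ _
Unsatisfied now: (1,5).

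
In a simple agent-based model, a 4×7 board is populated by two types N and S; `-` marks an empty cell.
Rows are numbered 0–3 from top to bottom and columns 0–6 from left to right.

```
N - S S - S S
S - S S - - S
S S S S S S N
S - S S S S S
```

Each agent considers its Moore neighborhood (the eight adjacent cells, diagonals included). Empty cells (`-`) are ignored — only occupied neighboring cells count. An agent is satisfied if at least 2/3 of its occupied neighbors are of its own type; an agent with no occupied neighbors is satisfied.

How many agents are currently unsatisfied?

2

Row 0: (0,0)N 0/1 unhappy · (0,2)S 3/3 ok · (0,3)S 3/3 ok · (0,5)S 2/2 ok · (0,6)S 2/2 ok
Row 1: (1,0)S 2/3 ok · (1,2)S 6/6 ok · (1,3)S 6/6 ok · (1,6)S 3/4 ok
Row 2: (2,0)S 3/3 ok · (2,1)S 6/6 ok · (2,2)S 6/6 ok · (2,3)S 7/7 ok · (2,4)S 6/6 ok · (2,5)S 5/6 ok · (2,6)N 0/4 unhappy
Row 3: (3,0)S 2/2 ok · (3,2)S 4/4 ok · (3,3)S 5/5 ok · (3,4)S 5/5 ok · (3,5)S 4/5 ok · (3,6)S 2/3 ok
Unsatisfied: (0,0), (2,6) — 2 in total.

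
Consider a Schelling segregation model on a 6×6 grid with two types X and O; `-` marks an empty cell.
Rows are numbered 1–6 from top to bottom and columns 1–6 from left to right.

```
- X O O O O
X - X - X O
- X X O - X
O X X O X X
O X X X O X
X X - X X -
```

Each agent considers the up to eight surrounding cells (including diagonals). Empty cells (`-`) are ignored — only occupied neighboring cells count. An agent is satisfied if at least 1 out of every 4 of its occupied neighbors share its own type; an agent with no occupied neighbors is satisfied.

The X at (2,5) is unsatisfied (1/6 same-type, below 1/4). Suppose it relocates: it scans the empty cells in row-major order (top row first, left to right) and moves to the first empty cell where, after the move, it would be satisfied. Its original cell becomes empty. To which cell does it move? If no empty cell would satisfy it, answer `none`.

Vacating (2,5). Empty cells in order:
  (1,1): 2/2 same-type → satisfied — stop here.

(1,1)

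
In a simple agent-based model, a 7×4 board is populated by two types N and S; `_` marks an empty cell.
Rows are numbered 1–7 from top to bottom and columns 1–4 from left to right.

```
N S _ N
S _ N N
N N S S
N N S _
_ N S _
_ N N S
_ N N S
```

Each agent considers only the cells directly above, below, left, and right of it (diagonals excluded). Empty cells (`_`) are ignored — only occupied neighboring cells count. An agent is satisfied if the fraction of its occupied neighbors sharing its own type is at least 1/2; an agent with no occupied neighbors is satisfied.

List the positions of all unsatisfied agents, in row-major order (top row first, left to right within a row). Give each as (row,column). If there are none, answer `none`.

(1,1)N 0/2 not
(1,2)S 0/1 not
(1,4)N 1/1 satisfied
(2,1)S 0/2 not
(2,3)N 1/2 satisfied
(2,4)N 2/3 satisfied
(3,1)N 2/3 satisfied
(3,2)N 2/3 satisfied
(3,3)S 2/4 satisfied
(3,4)S 1/2 satisfied
(4,1)N 2/2 satisfied
(4,2)N 3/4 satisfied
(4,3)S 2/3 satisfied
(5,2)N 2/3 satisfied
(5,3)S 1/3 not
(6,2)N 3/3 satisfied
(6,3)N 2/4 satisfied
(6,4)S 1/2 satisfied
(7,2)N 2/2 satisfied
(7,3)N 2/3 satisfied
(7,4)S 1/2 satisfied

(1,1), (1,2), (2,1), (5,3)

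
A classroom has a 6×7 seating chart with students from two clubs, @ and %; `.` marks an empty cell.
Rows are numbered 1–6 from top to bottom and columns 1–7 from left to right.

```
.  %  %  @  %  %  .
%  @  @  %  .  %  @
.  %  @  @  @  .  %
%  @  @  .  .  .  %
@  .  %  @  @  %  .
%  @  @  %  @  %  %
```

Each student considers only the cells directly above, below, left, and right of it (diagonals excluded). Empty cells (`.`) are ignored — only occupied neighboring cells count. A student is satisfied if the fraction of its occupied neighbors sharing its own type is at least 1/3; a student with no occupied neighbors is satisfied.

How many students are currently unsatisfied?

11

Row 1: (1,2)% 1/2 satisfied · (1,3)% 1/3 satisfied · (1,4)@ 0/3 not · (1,5)% 1/2 satisfied · (1,6)% 2/2 satisfied
Row 2: (2,1)% 0/1 not · (2,2)@ 1/4 not · (2,3)@ 2/4 satisfied · (2,4)% 0/3 not · (2,6)% 1/2 satisfied · (2,7)@ 0/2 not
Row 3: (3,2)% 0/3 not · (3,3)@ 3/4 satisfied · (3,4)@ 2/3 satisfied · (3,5)@ 1/1 satisfied · (3,7)% 1/2 satisfied
Row 4: (4,1)% 0/2 not · (4,2)@ 1/3 satisfied · (4,3)@ 2/3 satisfied · (4,7)% 1/1 satisfied
Row 5: (5,1)@ 0/2 not · (5,3)% 0/3 not · (5,4)@ 1/3 satisfied · (5,5)@ 2/3 satisfied · (5,6)% 1/2 satisfied
Row 6: (6,1)% 0/2 not · (6,2)@ 1/2 satisfied · (6,3)@ 1/3 satisfied · (6,4)% 0/3 not · (6,5)@ 1/3 satisfied · (6,6)% 2/3 satisfied · (6,7)% 1/1 satisfied
Unsatisfied: (1,4), (2,1), (2,2), (2,4), (2,7), (3,2), (4,1), (5,1), (5,3), (6,1), (6,4) — 11 in total.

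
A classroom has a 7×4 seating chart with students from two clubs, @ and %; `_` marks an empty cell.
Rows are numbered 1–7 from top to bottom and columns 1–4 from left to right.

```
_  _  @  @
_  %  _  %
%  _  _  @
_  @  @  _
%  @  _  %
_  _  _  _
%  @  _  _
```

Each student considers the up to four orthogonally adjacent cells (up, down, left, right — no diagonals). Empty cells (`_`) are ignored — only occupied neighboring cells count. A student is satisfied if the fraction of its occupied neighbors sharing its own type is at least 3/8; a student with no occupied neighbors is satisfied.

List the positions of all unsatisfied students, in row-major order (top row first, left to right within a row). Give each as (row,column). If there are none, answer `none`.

Row 1: (1,3)@ 1/1 ✓ · (1,4)@ 1/2 ✓
Row 2: (2,2)% 0/0 ✓ · (2,4)% 0/2 ✗
Row 3: (3,1)% 0/0 ✓ · (3,4)@ 0/1 ✗
Row 4: (4,2)@ 2/2 ✓ · (4,3)@ 1/1 ✓
Row 5: (5,1)% 0/1 ✗ · (5,2)@ 1/2 ✓ · (5,4)% 0/0 ✓
Row 7: (7,1)% 0/1 ✗ · (7,2)@ 0/1 ✗

(2,4), (3,4), (5,1), (7,1), (7,2)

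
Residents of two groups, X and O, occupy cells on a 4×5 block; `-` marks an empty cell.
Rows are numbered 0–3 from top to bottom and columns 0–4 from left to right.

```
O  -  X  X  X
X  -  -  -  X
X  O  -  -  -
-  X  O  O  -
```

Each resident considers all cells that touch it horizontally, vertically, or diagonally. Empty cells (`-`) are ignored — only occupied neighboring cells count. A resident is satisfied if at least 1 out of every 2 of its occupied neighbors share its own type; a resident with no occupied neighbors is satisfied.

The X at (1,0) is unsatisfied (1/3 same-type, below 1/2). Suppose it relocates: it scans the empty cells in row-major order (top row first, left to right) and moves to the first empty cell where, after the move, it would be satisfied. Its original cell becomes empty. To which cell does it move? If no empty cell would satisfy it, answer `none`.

(0,1)

Vacating (1,0). Empty cells in order:
  (0,1): 1/2 same-type → satisfied — stop here.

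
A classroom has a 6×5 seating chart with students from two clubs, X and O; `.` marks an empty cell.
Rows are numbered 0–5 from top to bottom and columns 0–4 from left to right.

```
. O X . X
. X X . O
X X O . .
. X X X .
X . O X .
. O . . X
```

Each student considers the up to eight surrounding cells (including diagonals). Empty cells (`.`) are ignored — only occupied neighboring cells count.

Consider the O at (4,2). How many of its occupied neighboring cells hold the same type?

1

Occupied neighbors of (4,2): (3,1)=X, (3,2)=X, (3,3)=X, (4,3)=X, (5,1)=O.
Same type (O): 1 of 5.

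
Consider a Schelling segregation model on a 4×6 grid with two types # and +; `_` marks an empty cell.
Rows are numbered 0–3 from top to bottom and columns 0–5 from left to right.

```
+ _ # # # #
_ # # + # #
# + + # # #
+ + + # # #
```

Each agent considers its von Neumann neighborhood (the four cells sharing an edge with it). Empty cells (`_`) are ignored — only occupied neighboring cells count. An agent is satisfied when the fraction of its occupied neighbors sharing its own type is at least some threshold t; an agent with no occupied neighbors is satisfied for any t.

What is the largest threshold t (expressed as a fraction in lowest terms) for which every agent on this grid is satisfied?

(0,0)+ — no occupied neighbors
(0,2)# 2/2
(0,3)# 2/3
(0,4)# 3/3
(0,5)# 2/2
(1,1)# 1/2
(1,2)# 2/4
(1,3)+ 0/4
(1,4)# 3/4
(1,5)# 3/3
(2,0)# 0/2
(2,1)+ 2/4
(2,2)+ 2/4
(2,3)# 2/4
(2,4)# 4/4
(2,5)# 3/3
(3,0)+ 1/2
(3,1)+ 3/3
(3,2)+ 2/3
(3,3)# 2/3
(3,4)# 3/3
(3,5)# 2/2
The smallest same-type fraction is 0/4 at (1,3), which reduces to 0/1. Any threshold above that leaves this agent unsatisfied.

0/1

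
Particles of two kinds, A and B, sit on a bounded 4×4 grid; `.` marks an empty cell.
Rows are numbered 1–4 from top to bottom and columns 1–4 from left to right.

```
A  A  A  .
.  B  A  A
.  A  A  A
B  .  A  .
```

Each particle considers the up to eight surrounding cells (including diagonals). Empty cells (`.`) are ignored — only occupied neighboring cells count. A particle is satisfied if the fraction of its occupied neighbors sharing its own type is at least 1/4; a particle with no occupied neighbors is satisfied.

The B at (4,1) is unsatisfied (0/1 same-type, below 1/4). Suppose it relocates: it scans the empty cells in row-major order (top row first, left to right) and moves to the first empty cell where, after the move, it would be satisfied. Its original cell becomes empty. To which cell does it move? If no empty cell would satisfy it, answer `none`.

Vacating (4,1). Empty cells in order:
  (1,4): 0/3 same-type → still unsatisfied.
  (2,1): 1/4 same-type → satisfied — stop here.

(2,1)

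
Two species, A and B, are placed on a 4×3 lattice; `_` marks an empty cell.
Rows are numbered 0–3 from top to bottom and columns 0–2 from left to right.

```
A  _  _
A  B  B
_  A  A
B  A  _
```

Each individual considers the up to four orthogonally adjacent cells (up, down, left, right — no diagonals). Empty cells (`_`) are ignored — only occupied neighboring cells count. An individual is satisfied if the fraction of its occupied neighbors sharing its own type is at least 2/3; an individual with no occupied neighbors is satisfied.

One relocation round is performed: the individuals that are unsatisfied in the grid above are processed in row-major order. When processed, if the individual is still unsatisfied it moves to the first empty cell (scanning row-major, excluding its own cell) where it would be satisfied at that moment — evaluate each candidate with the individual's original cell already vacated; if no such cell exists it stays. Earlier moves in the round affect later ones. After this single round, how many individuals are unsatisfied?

2

Initially unsatisfied (in order): (1,0), (1,1), (1,2), (2,2), (3,0), (3,1).
  (1,0) → (3,2).
  (1,1) → (0,2).
  (1,2): no empty cell satisfies it; stays.
  (2,2): now satisfied by earlier moves; stays.
  (3,0): no empty cell satisfies it; stays.
  (3,1): now satisfied by earlier moves; stays.
Resulting grid:
A _ B
_ _ B
_ A A
B A A
Unsatisfied now: (1,2), (3,0).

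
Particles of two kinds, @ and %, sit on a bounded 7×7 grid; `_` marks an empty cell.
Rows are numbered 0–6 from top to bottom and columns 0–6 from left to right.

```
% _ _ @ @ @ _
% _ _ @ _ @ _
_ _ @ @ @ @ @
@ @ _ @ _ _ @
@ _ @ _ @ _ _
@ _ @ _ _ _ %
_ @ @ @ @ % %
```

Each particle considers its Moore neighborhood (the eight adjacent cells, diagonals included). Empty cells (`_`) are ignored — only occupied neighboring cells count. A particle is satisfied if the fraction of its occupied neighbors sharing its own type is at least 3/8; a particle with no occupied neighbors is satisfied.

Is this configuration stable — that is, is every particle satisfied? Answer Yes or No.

Yes

Row 0: (0,0)% 1/1 ok · (0,3)@ 2/2 ok · (0,4)@ 4/4 ok · (0,5)@ 2/2 ok
Row 1: (1,0)% 1/1 ok · (1,3)@ 5/5 ok · (1,5)@ 5/5 ok
Row 2: (2,2)@ 4/4 ok · (2,3)@ 4/4 ok · (2,4)@ 5/5 ok · (2,5)@ 4/4 ok · (2,6)@ 3/3 ok
Row 3: (3,0)@ 2/2 ok · (3,1)@ 4/4 ok · (3,3)@ 5/5 ok · (3,6)@ 2/2 ok
Row 4: (4,0)@ 3/3 ok · (4,2)@ 3/3 ok · (4,4)@ 1/1 ok
Row 5: (5,0)@ 2/2 ok · (5,2)@ 4/4 ok · (5,6)% 2/2 ok
Row 6: (6,1)@ 3/3 ok · (6,2)@ 3/3 ok · (6,3)@ 3/3 ok · (6,4)@ 1/2 ok · (6,5)% 2/3 ok · (6,6)% 2/2 ok
All meet the threshold, so the configuration is stable.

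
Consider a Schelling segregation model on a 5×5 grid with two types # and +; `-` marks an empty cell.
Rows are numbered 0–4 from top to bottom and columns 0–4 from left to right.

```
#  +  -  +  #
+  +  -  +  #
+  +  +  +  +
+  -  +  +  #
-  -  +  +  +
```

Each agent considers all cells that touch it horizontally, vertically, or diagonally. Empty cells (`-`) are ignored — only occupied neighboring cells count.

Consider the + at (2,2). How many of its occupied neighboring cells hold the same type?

Occupied neighbors of (2,2): (1,1)=+, (1,3)=+, (2,1)=+, (2,3)=+, (3,2)=+, (3,3)=+.
Same type (+): 6 of 6.

6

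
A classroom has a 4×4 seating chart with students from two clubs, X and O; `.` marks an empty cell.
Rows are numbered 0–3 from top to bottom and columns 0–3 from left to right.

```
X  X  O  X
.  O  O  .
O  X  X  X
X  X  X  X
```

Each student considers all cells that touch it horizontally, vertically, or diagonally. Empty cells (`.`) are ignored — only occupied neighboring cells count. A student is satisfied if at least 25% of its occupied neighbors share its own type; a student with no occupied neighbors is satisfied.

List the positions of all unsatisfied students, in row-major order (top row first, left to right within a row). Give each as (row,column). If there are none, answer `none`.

(0,0)X 1/2 ok
(0,1)X 1/4 ok
(0,2)O 2/4 ok
(0,3)X 0/2 unhappy
(1,1)O 3/7 ok
(1,2)O 2/7 ok
(2,0)O 1/4 ok
(2,1)X 4/7 ok
(2,2)X 5/7 ok
(2,3)X 3/4 ok
(3,0)X 2/3 ok
(3,1)X 4/5 ok
(3,2)X 5/5 ok
(3,3)X 3/3 ok

(0,3)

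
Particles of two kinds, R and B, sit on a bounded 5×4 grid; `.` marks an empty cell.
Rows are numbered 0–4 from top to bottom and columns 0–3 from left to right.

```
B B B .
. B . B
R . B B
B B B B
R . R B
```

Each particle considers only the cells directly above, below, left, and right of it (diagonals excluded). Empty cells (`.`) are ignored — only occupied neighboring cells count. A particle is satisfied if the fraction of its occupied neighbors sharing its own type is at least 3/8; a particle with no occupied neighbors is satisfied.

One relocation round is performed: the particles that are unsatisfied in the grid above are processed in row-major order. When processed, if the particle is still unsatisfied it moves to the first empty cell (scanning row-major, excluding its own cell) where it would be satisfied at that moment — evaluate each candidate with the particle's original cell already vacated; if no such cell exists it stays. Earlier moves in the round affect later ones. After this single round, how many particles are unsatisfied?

1

Initially unsatisfied (in order): (2,0), (3,0), (4,0), (4,2).
  (2,0) → (4,1).
  (3,0): now satisfied by earlier moves; stays.
  (4,0): now satisfied by earlier moves; stays.
  (4,2): no empty cell satisfies it; stays.
Resulting grid:
B B B .
. B . B
. . B B
B B B B
R R R B
Unsatisfied now: (4,2).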